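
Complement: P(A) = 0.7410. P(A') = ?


P(not A) = 1 - 0.7410 = 0.2590

P(not A) = 0.2590


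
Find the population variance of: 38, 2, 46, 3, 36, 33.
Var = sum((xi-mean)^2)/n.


Mean = 26.3333
Squared deviations: 136.1111, 592.1111, 386.7778, 544.4444, 93.4444, 44.4444
Sum = 1797.3333
Variance = 1797.3333/6 = 299.5556

Variance = 299.5556


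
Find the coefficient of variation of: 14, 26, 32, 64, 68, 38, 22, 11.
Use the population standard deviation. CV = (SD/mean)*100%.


Mean = 34.3750
SD = 20.0371
CV = (20.0371/34.3750)*100 = 58.2897%

CV = 58.2897%


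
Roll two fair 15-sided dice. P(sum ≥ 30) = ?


Total outcomes = 15×15 = 225
Favorable (sum ≥ 30): 1
P = 1/225 = 0.0044

P = 0.0044


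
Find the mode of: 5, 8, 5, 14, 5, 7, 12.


Frequencies: 5:3, 7:1, 8:1, 12:1, 14:1
Max frequency = 3
Mode = 5

Mode = 5


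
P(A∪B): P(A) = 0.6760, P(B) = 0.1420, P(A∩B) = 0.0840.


P(A∪B) = 0.6760 + 0.1420 - 0.0840
= 0.8180 - 0.0840
= 0.7340

P(A∪B) = 0.7340


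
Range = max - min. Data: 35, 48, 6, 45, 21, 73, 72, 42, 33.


Max = 73, Min = 6
Range = 73 - 6 = 67

Range = 67


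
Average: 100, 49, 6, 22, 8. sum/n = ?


Sum = 100 + 49 + 6 + 22 + 8 = 185
n = 5
Mean = 185/5 = 37.0000

Mean = 37.0000


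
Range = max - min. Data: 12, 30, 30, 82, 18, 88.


Max = 88, Min = 12
Range = 88 - 12 = 76

Range = 76


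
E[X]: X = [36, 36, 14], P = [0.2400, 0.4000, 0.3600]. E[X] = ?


E[X] = 36*0.2400 + 36*0.4000 + 14*0.3600
= 8.6400 + 14.4000 + 5.0400
= 28.0800

E[X] = 28.0800


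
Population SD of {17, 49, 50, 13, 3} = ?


Mean = 26.4000
Variance = 376.6400
SD = sqrt(376.6400) = 19.4072

SD = 19.4072


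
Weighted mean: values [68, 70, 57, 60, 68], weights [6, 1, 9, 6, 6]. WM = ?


Numerator = 68*6 + 70*1 + 57*9 + 60*6 + 68*6 = 1759
Denominator = 6 + 1 + 9 + 6 + 6 = 28
WM = 1759/28 = 62.8214

WM = 62.8214


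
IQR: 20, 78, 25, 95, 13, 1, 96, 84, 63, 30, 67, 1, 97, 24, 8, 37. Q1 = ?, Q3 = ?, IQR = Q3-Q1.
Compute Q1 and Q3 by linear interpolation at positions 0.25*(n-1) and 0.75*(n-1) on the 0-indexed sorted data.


Sorted: 1, 1, 8, 13, 20, 24, 25, 30, 37, 63, 67, 78, 84, 95, 96, 97
Q1 (25th %ile) = 18.2500
Q3 (75th %ile) = 79.5000
IQR = 79.5000 - 18.2500 = 61.2500

IQR = 61.2500


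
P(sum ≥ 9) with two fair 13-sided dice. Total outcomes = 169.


Total outcomes = 13×13 = 169
Favorable (sum ≥ 9): 141
P = 141/169 = 0.8343

P = 0.8343


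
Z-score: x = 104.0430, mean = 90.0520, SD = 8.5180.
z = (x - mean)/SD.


z = (104.0430 - 90.0520)/8.5180
= 13.9910/8.5180
= 1.6425

z = 1.6425


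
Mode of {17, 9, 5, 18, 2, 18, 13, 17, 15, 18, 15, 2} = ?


Frequencies: 2:2, 5:1, 9:1, 13:1, 15:2, 17:2, 18:3
Max frequency = 3
Mode = 18

Mode = 18


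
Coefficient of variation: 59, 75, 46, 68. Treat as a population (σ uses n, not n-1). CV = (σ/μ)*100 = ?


Mean = 62.0000
SD = 10.8397
CV = (10.8397/62.0000)*100 = 17.4835%

CV = 17.4835%


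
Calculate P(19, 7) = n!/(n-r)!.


P(19,7) = 19!/12!
= 121645100408832000/479001600
= 253955520

P(19,7) = 253955520


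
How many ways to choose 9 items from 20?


C(20,9) = 20!/(9! × 11!)
= 2432902008176640000/(362880 × 39916800)
= 167960

C(20,9) = 167960


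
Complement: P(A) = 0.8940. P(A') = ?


P(not A) = 1 - 0.8940 = 0.1060

P(not A) = 0.1060


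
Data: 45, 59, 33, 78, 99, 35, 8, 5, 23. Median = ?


Sorted: 5, 8, 23, 33, 35, 45, 59, 78, 99
n = 9 (odd)
Middle value = 35

Median = 35


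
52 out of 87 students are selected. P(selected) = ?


P = 52/87 = 0.5977

P = 0.5977


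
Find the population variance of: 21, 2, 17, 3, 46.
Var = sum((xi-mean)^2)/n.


Mean = 17.8000
Squared deviations: 10.2400, 249.6400, 0.6400, 219.0400, 795.2400
Sum = 1274.8000
Variance = 1274.8000/5 = 254.9600

Variance = 254.9600


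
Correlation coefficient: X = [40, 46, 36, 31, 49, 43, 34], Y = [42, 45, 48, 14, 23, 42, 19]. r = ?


Mean X = 39.8571, Mean Y = 33.2857
SD X = 6.081085, SD Y = 13.024310
Cov = 29.183673
r = 29.183673/(6.081085*13.024310) = 0.3685

r = 0.3685


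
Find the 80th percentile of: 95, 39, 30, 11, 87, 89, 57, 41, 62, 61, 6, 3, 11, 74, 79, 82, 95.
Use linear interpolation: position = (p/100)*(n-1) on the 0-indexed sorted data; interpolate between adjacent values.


Sorted: 3, 6, 11, 11, 30, 39, 41, 57, 61, 62, 74, 79, 82, 87, 89, 95, 95
n = 17
Index = 80/100 * 16 = 12.8000
Lower = data[12] = 82, Upper = data[13] = 87
P80 = 82 + 0.8000*(5) = 86.0000

P80 = 86.0000


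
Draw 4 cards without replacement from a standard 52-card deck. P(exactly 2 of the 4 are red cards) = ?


Hypergeometric: P(X=2) = C(26,2)·C(26,2) / C(52,4)
= 325 × 325 / 270725
= 105625/270725 = 0.3902

P = 0.3902


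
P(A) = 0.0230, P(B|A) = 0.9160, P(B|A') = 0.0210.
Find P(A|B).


P(B) = P(B|A)*P(A) + P(B|A')*P(A')
= 0.9160*0.0230 + 0.0210*0.9770
= 0.021068 + 0.020517 = 0.041585
P(A|B) = 0.021068/0.041585 = 0.5066

P(A|B) = 0.5066


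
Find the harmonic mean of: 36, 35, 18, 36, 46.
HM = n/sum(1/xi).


Sum of reciprocals = 1/36 + 1/35 + 1/18 + 1/36 + 1/46 = 0.161422
HM = 5/0.161422 = 30.9748

HM = 30.9748


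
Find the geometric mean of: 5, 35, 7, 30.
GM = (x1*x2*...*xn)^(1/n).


Product = 5 × 35 × 7 × 30 = 36750
GM = 36750^(1/4) = 13.8457

GM = 13.8457


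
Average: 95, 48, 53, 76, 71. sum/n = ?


Sum = 95 + 48 + 53 + 76 + 71 = 343
n = 5
Mean = 343/5 = 68.6000

Mean = 68.6000


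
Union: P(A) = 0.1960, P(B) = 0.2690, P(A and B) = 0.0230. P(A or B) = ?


P(A∪B) = 0.1960 + 0.2690 - 0.0230
= 0.4650 - 0.0230
= 0.4420

P(A∪B) = 0.4420


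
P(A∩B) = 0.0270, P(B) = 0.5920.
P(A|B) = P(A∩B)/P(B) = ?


P(A|B) = 0.0270/0.5920 = 0.0456

P(A|B) = 0.0456


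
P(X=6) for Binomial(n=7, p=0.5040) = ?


C(7,6) = 7
p^6 = 0.016390
(1-p)^1 = 0.496000
P = 7 * 0.016390 * 0.496000 = 0.0569

P(X=6) = 0.0569


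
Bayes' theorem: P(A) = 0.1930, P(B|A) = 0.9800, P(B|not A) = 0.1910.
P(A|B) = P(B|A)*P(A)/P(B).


P(B) = P(B|A)*P(A) + P(B|A')*P(A')
= 0.9800*0.1930 + 0.1910*0.8070
= 0.189140 + 0.154137 = 0.343277
P(A|B) = 0.189140/0.343277 = 0.5510

P(A|B) = 0.5510


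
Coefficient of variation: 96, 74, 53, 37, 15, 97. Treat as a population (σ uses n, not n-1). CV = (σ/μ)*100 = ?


Mean = 62.0000
SD = 30.1109
CV = (30.1109/62.0000)*100 = 48.5660%

CV = 48.5660%


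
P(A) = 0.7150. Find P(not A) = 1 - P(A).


P(not A) = 1 - 0.7150 = 0.2850

P(not A) = 0.2850


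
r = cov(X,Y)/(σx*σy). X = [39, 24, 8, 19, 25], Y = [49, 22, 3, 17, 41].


Mean X = 23.0000, Mean Y = 26.4000
SD X = 10.019980, SD Y = 16.608432
Cov = 155.000000
r = 155.000000/(10.019980*16.608432) = 0.9314

r = 0.9314


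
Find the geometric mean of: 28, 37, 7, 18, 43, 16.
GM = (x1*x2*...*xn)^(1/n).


Product = 28 × 37 × 7 × 18 × 43 × 16 = 89808768
GM = 89808768^(1/6) = 21.1618

GM = 21.1618


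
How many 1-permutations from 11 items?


P(11,1) = 11!/10!
= 39916800/3628800
= 11

P(11,1) = 11


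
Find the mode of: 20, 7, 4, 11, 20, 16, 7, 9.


Frequencies: 4:1, 7:2, 9:1, 11:1, 16:1, 20:2
Max frequency = 2
Mode = 7, 20

Mode = 7, 20


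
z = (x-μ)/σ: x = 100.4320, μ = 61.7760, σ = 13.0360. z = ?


z = (100.4320 - 61.7760)/13.0360
= 38.6560/13.0360
= 2.9653

z = 2.9653


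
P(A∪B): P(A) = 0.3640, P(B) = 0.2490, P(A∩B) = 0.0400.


P(A∪B) = 0.3640 + 0.2490 - 0.0400
= 0.6130 - 0.0400
= 0.5730

P(A∪B) = 0.5730


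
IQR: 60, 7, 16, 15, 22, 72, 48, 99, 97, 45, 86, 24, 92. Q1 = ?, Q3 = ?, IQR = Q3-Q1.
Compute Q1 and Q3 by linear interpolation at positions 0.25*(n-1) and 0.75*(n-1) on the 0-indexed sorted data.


Sorted: 7, 15, 16, 22, 24, 45, 48, 60, 72, 86, 92, 97, 99
Q1 (25th %ile) = 22.0000
Q3 (75th %ile) = 86.0000
IQR = 86.0000 - 22.0000 = 64.0000

IQR = 64.0000


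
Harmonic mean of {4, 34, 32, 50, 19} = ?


Sum of reciprocals = 1/4 + 1/34 + 1/32 + 1/50 + 1/19 = 0.383293
HM = 5/0.383293 = 13.0448

HM = 13.0448


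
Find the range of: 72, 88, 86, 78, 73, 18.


Max = 88, Min = 18
Range = 88 - 18 = 70

Range = 70


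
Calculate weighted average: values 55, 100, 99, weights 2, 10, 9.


Numerator = 55*2 + 100*10 + 99*9 = 2001
Denominator = 2 + 10 + 9 = 21
WM = 2001/21 = 95.2857

WM = 95.2857


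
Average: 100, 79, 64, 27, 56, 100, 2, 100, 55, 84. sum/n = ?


Sum = 100 + 79 + 64 + 27 + 56 + 100 + 2 + 100 + 55 + 84 = 667
n = 10
Mean = 667/10 = 66.7000

Mean = 66.7000


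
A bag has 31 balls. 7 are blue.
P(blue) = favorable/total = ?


P = 7/31 = 0.2258

P = 0.2258


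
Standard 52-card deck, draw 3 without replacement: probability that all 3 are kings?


P(all kings) = (4/52) × (3/51) × (2/50)
= 0.0002

P = 0.0002


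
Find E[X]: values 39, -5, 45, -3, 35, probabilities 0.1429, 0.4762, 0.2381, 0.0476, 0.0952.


E[X] = 39*0.1429 - 5*0.4762 + 45*0.2381 - 3*0.0476 + 35*0.0952
= 5.5731 - 2.3810 + 10.7145 - 0.1428 + 3.3320
= 17.0958

E[X] = 17.0958


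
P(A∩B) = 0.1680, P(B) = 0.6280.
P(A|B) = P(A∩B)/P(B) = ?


P(A|B) = 0.1680/0.6280 = 0.2675

P(A|B) = 0.2675


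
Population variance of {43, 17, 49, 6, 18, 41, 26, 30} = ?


Mean = 28.7500
Squared deviations: 203.0625, 138.0625, 410.0625, 517.5625, 115.5625, 150.0625, 7.5625, 1.5625
Sum = 1543.5000
Variance = 1543.5000/8 = 192.9375

Variance = 192.9375


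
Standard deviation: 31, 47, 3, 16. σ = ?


Mean = 24.2500
Variance = 270.6875
SD = sqrt(270.6875) = 16.4526

SD = 16.4526


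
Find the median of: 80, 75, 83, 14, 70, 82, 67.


Sorted: 14, 67, 70, 75, 80, 82, 83
n = 7 (odd)
Middle value = 75

Median = 75


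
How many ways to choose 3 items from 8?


C(8,3) = 8!/(3! × 5!)
= 40320/(6 × 120)
= 56

C(8,3) = 56


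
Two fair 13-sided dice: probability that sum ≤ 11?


Total outcomes = 13×13 = 169
Favorable (sum ≤ 11): 55
P = 55/169 = 0.3254

P = 0.3254


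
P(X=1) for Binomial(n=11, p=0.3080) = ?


C(11,1) = 11
p^1 = 0.308000
(1-p)^10 = 0.025180
P = 11 * 0.308000 * 0.025180 = 0.0853

P(X=1) = 0.0853


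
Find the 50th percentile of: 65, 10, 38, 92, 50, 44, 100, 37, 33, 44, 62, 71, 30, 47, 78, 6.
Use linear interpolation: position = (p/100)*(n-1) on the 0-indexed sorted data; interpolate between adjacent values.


Sorted: 6, 10, 30, 33, 37, 38, 44, 44, 47, 50, 62, 65, 71, 78, 92, 100
n = 16
Index = 50/100 * 15 = 7.5000
Lower = data[7] = 44, Upper = data[8] = 47
P50 = 44 + 0.5000*(3) = 45.5000

P50 = 45.5000


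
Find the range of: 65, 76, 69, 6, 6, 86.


Max = 86, Min = 6
Range = 86 - 6 = 80

Range = 80


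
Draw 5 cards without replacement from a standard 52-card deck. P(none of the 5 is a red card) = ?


P(no red cards) = (26/52) × (25/51) × (24/50) × (23/49) × (22/48)
= 0.0253

P = 0.0253


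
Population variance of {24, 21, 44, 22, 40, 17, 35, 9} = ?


Mean = 26.5000
Squared deviations: 6.2500, 30.2500, 306.2500, 20.2500, 182.2500, 90.2500, 72.2500, 306.2500
Sum = 1014.0000
Variance = 1014.0000/8 = 126.7500

Variance = 126.7500


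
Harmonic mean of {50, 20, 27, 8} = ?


Sum of reciprocals = 1/50 + 1/20 + 1/27 + 1/8 = 0.232037
HM = 4/0.232037 = 17.2386

HM = 17.2386


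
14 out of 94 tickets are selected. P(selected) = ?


P = 14/94 = 0.1489

P = 0.1489


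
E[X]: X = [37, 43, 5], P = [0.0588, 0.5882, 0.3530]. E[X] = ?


E[X] = 37*0.0588 + 43*0.5882 + 5*0.3530
= 2.1756 + 25.2926 + 1.7650
= 29.2332

E[X] = 29.2332


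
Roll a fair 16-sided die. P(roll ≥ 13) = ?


Favorable outcomes (roll ≥ 13): 4
Total outcomes = 16
P = 4/16 = 0.2500

P = 0.2500


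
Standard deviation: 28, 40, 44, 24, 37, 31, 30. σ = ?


Mean = 33.4286
Variance = 43.3878
SD = sqrt(43.3878) = 6.5869

SD = 6.5869


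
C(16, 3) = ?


C(16,3) = 16!/(3! × 13!)
= 20922789888000/(6 × 6227020800)
= 560

C(16,3) = 560


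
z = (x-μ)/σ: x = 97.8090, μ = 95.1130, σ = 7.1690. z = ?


z = (97.8090 - 95.1130)/7.1690
= 2.6960/7.1690
= 0.3761

z = 0.3761


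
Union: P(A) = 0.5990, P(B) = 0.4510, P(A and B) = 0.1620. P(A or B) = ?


P(A∪B) = 0.5990 + 0.4510 - 0.1620
= 1.0500 - 0.1620
= 0.8880

P(A∪B) = 0.8880


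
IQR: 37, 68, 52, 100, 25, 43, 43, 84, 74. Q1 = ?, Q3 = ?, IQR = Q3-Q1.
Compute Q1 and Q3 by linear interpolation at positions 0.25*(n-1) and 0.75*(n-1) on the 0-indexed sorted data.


Sorted: 25, 37, 43, 43, 52, 68, 74, 84, 100
Q1 (25th %ile) = 43.0000
Q3 (75th %ile) = 74.0000
IQR = 74.0000 - 43.0000 = 31.0000

IQR = 31.0000


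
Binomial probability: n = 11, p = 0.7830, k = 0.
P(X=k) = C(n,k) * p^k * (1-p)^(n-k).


C(11,0) = 1
p^0 = 1.000000
(1-p)^11 = 5.024086e-08
P = 1 * 1.000000 * 5.024086e-08 = 5.0241e-08

P(X=0) = 5.0241e-08


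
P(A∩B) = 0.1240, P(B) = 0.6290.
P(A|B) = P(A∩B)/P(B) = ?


P(A|B) = 0.1240/0.6290 = 0.1971

P(A|B) = 0.1971


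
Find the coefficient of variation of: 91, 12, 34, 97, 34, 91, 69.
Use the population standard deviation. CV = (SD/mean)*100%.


Mean = 61.1429
SD = 31.6653
CV = (31.6653/61.1429)*100 = 51.7891%

CV = 51.7891%


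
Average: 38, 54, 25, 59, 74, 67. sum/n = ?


Sum = 38 + 54 + 25 + 59 + 74 + 67 = 317
n = 6
Mean = 317/6 = 52.8333

Mean = 52.8333


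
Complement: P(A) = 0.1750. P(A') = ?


P(not A) = 1 - 0.1750 = 0.8250

P(not A) = 0.8250


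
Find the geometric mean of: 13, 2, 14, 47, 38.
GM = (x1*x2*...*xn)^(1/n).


Product = 13 × 2 × 14 × 47 × 38 = 650104
GM = 650104^(1/5) = 14.5411

GM = 14.5411


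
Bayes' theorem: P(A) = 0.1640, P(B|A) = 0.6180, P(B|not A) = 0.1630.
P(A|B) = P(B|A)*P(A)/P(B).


P(B) = P(B|A)*P(A) + P(B|A')*P(A')
= 0.6180*0.1640 + 0.1630*0.8360
= 0.101352 + 0.136268 = 0.237620
P(A|B) = 0.101352/0.237620 = 0.4265

P(A|B) = 0.4265


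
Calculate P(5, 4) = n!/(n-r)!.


P(5,4) = 5!/1!
= 120/1
= 120

P(5,4) = 120


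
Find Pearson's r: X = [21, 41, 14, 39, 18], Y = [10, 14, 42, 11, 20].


Mean X = 26.6000, Mean Y = 19.4000
SD X = 11.182129, SD Y = 11.825396
Cov = -83.840000
r = -83.840000/(11.182129*11.825396) = -0.6340

r = -0.6340


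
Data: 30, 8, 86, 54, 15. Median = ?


Sorted: 8, 15, 30, 54, 86
n = 5 (odd)
Middle value = 30

Median = 30


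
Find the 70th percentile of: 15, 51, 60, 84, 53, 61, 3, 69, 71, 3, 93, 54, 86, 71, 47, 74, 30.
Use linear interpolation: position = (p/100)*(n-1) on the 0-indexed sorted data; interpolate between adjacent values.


Sorted: 3, 3, 15, 30, 47, 51, 53, 54, 60, 61, 69, 71, 71, 74, 84, 86, 93
n = 17
Index = 70/100 * 16 = 11.2000
Lower = data[11] = 71, Upper = data[12] = 71
P70 = 71 + 0.2000*(0) = 71.0000

P70 = 71.0000


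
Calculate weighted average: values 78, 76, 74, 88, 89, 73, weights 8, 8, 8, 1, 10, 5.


Numerator = 78*8 + 76*8 + 74*8 + 88*1 + 89*10 + 73*5 = 3167
Denominator = 8 + 8 + 8 + 1 + 10 + 5 = 40
WM = 3167/40 = 79.1750

WM = 79.1750


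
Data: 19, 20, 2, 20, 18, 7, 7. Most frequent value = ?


Frequencies: 2:1, 7:2, 18:1, 19:1, 20:2
Max frequency = 2
Mode = 7, 20

Mode = 7, 20


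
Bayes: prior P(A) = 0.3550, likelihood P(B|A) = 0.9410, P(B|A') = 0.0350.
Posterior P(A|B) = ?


P(B) = P(B|A)*P(A) + P(B|A')*P(A')
= 0.9410*0.3550 + 0.0350*0.6450
= 0.334055 + 0.022575 = 0.356630
P(A|B) = 0.334055/0.356630 = 0.9367

P(A|B) = 0.9367


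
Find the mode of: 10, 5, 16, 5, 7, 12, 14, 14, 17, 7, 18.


Frequencies: 5:2, 7:2, 10:1, 12:1, 14:2, 16:1, 17:1, 18:1
Max frequency = 2
Mode = 5, 7, 14

Mode = 5, 7, 14


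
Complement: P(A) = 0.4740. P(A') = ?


P(not A) = 1 - 0.4740 = 0.5260

P(not A) = 0.5260


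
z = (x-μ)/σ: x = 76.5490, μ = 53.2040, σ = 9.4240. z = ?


z = (76.5490 - 53.2040)/9.4240
= 23.3450/9.4240
= 2.4772

z = 2.4772


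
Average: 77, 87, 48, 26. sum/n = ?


Sum = 77 + 87 + 48 + 26 = 238
n = 4
Mean = 238/4 = 59.5000

Mean = 59.5000


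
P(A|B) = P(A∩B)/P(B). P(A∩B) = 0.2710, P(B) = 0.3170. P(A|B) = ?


P(A|B) = 0.2710/0.3170 = 0.8549

P(A|B) = 0.8549


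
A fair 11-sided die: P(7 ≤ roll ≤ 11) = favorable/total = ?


Favorable outcomes (7 ≤ roll ≤ 11): 5
Total outcomes = 11
P = 5/11 = 0.4545

P = 0.4545


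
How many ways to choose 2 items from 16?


C(16,2) = 16!/(2! × 14!)
= 20922789888000/(2 × 87178291200)
= 120

C(16,2) = 120


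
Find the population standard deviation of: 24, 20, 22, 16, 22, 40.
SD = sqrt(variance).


Mean = 24.0000
Variance = 57.3333
SD = sqrt(57.3333) = 7.5719

SD = 7.5719


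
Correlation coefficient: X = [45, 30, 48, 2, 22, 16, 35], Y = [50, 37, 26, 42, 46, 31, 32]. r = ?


Mean X = 28.2857, Mean Y = 37.7143
SD X = 15.106425, SD Y = 8.048323
Cov = -21.061224
r = -21.061224/(15.106425*8.048323) = -0.1732

r = -0.1732


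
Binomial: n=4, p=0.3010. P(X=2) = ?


C(4,2) = 6
p^2 = 0.090601
(1-p)^2 = 0.488601
P = 6 * 0.090601 * 0.488601 = 0.2656

P(X=2) = 0.2656


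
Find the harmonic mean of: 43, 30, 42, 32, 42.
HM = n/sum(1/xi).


Sum of reciprocals = 1/43 + 1/30 + 1/42 + 1/32 + 1/42 = 0.135458
HM = 5/0.135458 = 36.9118

HM = 36.9118


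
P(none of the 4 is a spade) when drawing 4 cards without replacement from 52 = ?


P(no spades) = (39/52) × (38/51) × (37/50) × (36/49)
= 0.3038

P = 0.3038


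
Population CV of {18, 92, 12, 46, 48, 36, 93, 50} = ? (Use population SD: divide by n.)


Mean = 49.3750
SD = 28.0488
CV = (28.0488/49.3750)*100 = 56.8077%

CV = 56.8077%


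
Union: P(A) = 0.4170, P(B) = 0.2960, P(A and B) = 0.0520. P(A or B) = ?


P(A∪B) = 0.4170 + 0.2960 - 0.0520
= 0.7130 - 0.0520
= 0.6610

P(A∪B) = 0.6610


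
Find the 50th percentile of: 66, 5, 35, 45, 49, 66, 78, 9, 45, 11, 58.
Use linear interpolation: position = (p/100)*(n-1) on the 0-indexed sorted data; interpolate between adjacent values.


Sorted: 5, 9, 11, 35, 45, 45, 49, 58, 66, 66, 78
n = 11
Index = 50/100 * 10 = 5.0000
Lower = data[5] = 45, Upper = data[6] = 49
P50 = 45 + 0*(4) = 45.0000

P50 = 45.0000


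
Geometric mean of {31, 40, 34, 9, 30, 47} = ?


Product = 31 × 40 × 34 × 9 × 30 × 47 = 535010400
GM = 535010400^(1/6) = 28.4923

GM = 28.4923


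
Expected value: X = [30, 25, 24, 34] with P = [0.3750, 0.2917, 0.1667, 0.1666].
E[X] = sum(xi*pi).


E[X] = 30*0.3750 + 25*0.2917 + 24*0.1667 + 34*0.1666
= 11.2500 + 7.2925 + 4.0008 + 5.6644
= 28.2077

E[X] = 28.2077


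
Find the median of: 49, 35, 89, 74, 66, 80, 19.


Sorted: 19, 35, 49, 66, 74, 80, 89
n = 7 (odd)
Middle value = 66

Median = 66


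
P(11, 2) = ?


P(11,2) = 11!/9!
= 39916800/362880
= 110

P(11,2) = 110


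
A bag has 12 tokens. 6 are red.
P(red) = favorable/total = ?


P = 6/12 = 0.5000

P = 0.5000


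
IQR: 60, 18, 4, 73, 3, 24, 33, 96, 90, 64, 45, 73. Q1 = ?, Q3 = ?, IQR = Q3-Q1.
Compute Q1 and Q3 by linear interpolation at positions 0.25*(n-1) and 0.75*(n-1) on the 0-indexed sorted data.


Sorted: 3, 4, 18, 24, 33, 45, 60, 64, 73, 73, 90, 96
Q1 (25th %ile) = 22.5000
Q3 (75th %ile) = 73.0000
IQR = 73.0000 - 22.5000 = 50.5000

IQR = 50.5000


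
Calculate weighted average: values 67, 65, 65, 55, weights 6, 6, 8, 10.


Numerator = 67*6 + 65*6 + 65*8 + 55*10 = 1862
Denominator = 6 + 6 + 8 + 10 = 30
WM = 1862/30 = 62.0667

WM = 62.0667


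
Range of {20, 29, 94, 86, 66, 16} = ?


Max = 94, Min = 16
Range = 94 - 16 = 78

Range = 78


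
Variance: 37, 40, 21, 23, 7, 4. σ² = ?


Mean = 22.0000
Squared deviations: 225.0000, 324.0000, 1.0000, 1.0000, 225.0000, 324.0000
Sum = 1100.0000
Variance = 1100.0000/6 = 183.3333

Variance = 183.3333


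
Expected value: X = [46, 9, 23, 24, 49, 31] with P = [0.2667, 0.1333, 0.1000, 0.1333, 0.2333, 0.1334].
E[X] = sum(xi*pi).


E[X] = 46*0.2667 + 9*0.1333 + 23*0.1000 + 24*0.1333 + 49*0.2333 + 31*0.1334
= 12.2682 + 1.1997 + 2.3000 + 3.1992 + 11.4317 + 4.1354
= 34.5342

E[X] = 34.5342


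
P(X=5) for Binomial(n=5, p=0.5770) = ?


C(5,5) = 1
p^5 = 0.063956
(1-p)^0 = 1.000000
P = 1 * 0.063956 * 1.000000 = 0.0640

P(X=5) = 0.0640


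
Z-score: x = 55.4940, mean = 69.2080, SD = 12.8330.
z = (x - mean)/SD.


z = (55.4940 - 69.2080)/12.8330
= -13.7140/12.8330
= -1.0687

z = -1.0687


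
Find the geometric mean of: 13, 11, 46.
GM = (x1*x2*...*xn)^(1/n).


Product = 13 × 11 × 46 = 6578
GM = 6578^(1/3) = 18.7369

GM = 18.7369


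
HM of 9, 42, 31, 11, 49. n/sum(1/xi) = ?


Sum of reciprocals = 1/9 + 1/42 + 1/31 + 1/11 + 1/49 = 0.278496
HM = 5/0.278496 = 17.9536

HM = 17.9536


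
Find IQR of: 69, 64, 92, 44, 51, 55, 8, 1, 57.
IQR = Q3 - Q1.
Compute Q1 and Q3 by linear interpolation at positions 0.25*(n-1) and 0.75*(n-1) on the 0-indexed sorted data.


Sorted: 1, 8, 44, 51, 55, 57, 64, 69, 92
Q1 (25th %ile) = 44.0000
Q3 (75th %ile) = 64.0000
IQR = 64.0000 - 44.0000 = 20.0000

IQR = 20.0000


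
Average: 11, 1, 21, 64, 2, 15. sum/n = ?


Sum = 11 + 1 + 21 + 64 + 2 + 15 = 114
n = 6
Mean = 114/6 = 19.0000

Mean = 19.0000


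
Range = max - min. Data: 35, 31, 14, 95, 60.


Max = 95, Min = 14
Range = 95 - 14 = 81

Range = 81


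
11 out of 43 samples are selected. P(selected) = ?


P = 11/43 = 0.2558

P = 0.2558


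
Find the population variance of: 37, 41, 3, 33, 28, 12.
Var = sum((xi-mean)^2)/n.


Mean = 25.6667
Squared deviations: 128.4444, 235.1111, 513.7778, 53.7778, 5.4444, 186.7778
Sum = 1123.3333
Variance = 1123.3333/6 = 187.2222

Variance = 187.2222


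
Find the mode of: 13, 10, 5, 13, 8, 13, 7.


Frequencies: 5:1, 7:1, 8:1, 10:1, 13:3
Max frequency = 3
Mode = 13

Mode = 13


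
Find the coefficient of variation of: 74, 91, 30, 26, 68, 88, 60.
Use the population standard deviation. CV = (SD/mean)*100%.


Mean = 62.4286
SD = 23.9634
CV = (23.9634/62.4286)*100 = 38.3853%

CV = 38.3853%


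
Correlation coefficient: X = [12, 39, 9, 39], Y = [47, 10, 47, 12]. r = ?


Mean X = 24.7500, Mean Y = 29.0000
SD X = 14.289419, SD Y = 18.013884
Cov = -256.500000
r = -256.500000/(14.289419*18.013884) = -0.9965

r = -0.9965


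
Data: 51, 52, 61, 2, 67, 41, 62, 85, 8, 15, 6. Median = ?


Sorted: 2, 6, 8, 15, 41, 51, 52, 61, 62, 67, 85
n = 11 (odd)
Middle value = 51

Median = 51


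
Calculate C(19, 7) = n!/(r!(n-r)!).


C(19,7) = 19!/(7! × 12!)
= 121645100408832000/(5040 × 479001600)
= 50388

C(19,7) = 50388


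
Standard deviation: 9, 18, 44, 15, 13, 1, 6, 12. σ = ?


Mean = 14.7500
Variance = 146.9375
SD = sqrt(146.9375) = 12.1218

SD = 12.1218


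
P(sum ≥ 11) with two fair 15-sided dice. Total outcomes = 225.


Total outcomes = 15×15 = 225
Favorable (sum ≥ 11): 180
P = 180/225 = 0.8000

P = 0.8000


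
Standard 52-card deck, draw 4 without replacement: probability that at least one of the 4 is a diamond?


P(at least one) = 1 - P(none)
P(none) = (39/52) × (38/51) × (37/50) × (36/49) = 0.303818
P(at least one) = 1 - 0.303818 = 0.6962

P = 0.6962


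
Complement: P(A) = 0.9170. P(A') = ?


P(not A) = 1 - 0.9170 = 0.0830

P(not A) = 0.0830


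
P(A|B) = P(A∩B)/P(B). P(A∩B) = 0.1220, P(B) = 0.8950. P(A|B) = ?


P(A|B) = 0.1220/0.8950 = 0.1363

P(A|B) = 0.1363


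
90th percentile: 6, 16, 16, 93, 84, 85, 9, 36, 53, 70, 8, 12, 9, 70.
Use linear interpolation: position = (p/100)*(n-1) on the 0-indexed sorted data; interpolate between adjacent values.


Sorted: 6, 8, 9, 9, 12, 16, 16, 36, 53, 70, 70, 84, 85, 93
n = 14
Index = 90/100 * 13 = 11.7000
Lower = data[11] = 84, Upper = data[12] = 85
P90 = 84 + 0.7000*(1) = 84.7000

P90 = 84.7000


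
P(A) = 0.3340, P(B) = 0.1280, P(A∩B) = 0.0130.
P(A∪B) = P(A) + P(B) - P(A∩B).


P(A∪B) = 0.3340 + 0.1280 - 0.0130
= 0.4620 - 0.0130
= 0.4490

P(A∪B) = 0.4490


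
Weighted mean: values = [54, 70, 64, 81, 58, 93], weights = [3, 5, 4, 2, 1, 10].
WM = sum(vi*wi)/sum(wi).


Numerator = 54*3 + 70*5 + 64*4 + 81*2 + 58*1 + 93*10 = 1918
Denominator = 3 + 5 + 4 + 2 + 1 + 10 = 25
WM = 1918/25 = 76.7200

WM = 76.7200


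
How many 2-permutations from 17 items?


P(17,2) = 17!/15!
= 355687428096000/1307674368000
= 272

P(17,2) = 272


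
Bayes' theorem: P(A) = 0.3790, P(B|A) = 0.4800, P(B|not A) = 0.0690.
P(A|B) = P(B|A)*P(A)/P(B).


P(B) = P(B|A)*P(A) + P(B|A')*P(A')
= 0.4800*0.3790 + 0.0690*0.6210
= 0.181920 + 0.042849 = 0.224769
P(A|B) = 0.181920/0.224769 = 0.8094

P(A|B) = 0.8094


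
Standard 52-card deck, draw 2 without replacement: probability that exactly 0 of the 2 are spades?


Hypergeometric: P(X=0) = C(13,0)·C(39,2) / C(52,2)
= 1 × 741 / 1326
= 741/1326 = 0.5588

P = 0.5588


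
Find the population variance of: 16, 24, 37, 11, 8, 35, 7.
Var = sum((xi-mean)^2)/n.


Mean = 19.7143
Squared deviations: 13.7959, 18.3673, 298.7959, 75.9388, 137.2245, 233.6531, 161.6531
Sum = 939.4286
Variance = 939.4286/7 = 134.2041

Variance = 134.2041


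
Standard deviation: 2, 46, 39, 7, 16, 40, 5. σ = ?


Mean = 22.1429
Variance = 305.5510
SD = sqrt(305.5510) = 17.4800

SD = 17.4800


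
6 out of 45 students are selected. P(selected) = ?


P = 6/45 = 0.1333

P = 0.1333


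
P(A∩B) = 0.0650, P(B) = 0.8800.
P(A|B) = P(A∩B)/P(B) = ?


P(A|B) = 0.0650/0.8800 = 0.0739

P(A|B) = 0.0739


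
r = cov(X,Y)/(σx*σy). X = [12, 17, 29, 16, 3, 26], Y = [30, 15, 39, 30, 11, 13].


Mean X = 17.1667, Mean Y = 23.0000
SD X = 8.629729, SD Y = 10.503968
Cov = 38.000000
r = 38.000000/(8.629729*10.503968) = 0.4192

r = 0.4192


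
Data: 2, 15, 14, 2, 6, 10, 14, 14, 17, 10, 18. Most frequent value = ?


Frequencies: 2:2, 6:1, 10:2, 14:3, 15:1, 17:1, 18:1
Max frequency = 3
Mode = 14

Mode = 14


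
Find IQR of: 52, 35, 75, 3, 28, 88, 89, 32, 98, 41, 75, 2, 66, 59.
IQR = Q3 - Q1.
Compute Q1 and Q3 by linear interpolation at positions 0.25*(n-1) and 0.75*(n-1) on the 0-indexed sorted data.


Sorted: 2, 3, 28, 32, 35, 41, 52, 59, 66, 75, 75, 88, 89, 98
Q1 (25th %ile) = 32.7500
Q3 (75th %ile) = 75.0000
IQR = 75.0000 - 32.7500 = 42.2500

IQR = 42.2500


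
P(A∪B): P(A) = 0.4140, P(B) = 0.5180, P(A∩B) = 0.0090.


P(A∪B) = 0.4140 + 0.5180 - 0.0090
= 0.9320 - 0.0090
= 0.9230

P(A∪B) = 0.9230


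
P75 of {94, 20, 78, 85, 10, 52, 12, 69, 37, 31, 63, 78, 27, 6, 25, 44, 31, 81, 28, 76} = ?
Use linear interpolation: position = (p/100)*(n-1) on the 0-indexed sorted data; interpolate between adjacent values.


Sorted: 6, 10, 12, 20, 25, 27, 28, 31, 31, 37, 44, 52, 63, 69, 76, 78, 78, 81, 85, 94
n = 20
Index = 75/100 * 19 = 14.2500
Lower = data[14] = 76, Upper = data[15] = 78
P75 = 76 + 0.2500*(2) = 76.5000

P75 = 76.5000


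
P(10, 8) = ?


P(10,8) = 10!/2!
= 3628800/2
= 1814400

P(10,8) = 1814400


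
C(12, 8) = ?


C(12,8) = 12!/(8! × 4!)
= 479001600/(40320 × 24)
= 495

C(12,8) = 495


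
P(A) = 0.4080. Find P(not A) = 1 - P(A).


P(not A) = 1 - 0.4080 = 0.5920

P(not A) = 0.5920


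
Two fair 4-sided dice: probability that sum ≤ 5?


Total outcomes = 4×4 = 16
Favorable (sum ≤ 5): 10
P = 10/16 = 0.6250

P = 0.6250


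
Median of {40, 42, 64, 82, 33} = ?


Sorted: 33, 40, 42, 64, 82
n = 5 (odd)
Middle value = 42

Median = 42


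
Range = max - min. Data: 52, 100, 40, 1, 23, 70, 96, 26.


Max = 100, Min = 1
Range = 100 - 1 = 99

Range = 99


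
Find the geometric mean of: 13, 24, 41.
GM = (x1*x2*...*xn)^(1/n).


Product = 13 × 24 × 41 = 12792
GM = 12792^(1/3) = 23.3873

GM = 23.3873


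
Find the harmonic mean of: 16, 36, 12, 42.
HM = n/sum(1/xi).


Sum of reciprocals = 1/16 + 1/36 + 1/12 + 1/42 = 0.197421
HM = 4/0.197421 = 20.2613

HM = 20.2613


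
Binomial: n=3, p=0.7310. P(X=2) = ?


C(3,2) = 3
p^2 = 0.534361
(1-p)^1 = 0.269000
P = 3 * 0.534361 * 0.269000 = 0.4312

P(X=2) = 0.4312


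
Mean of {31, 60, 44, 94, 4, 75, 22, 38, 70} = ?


Sum = 31 + 60 + 44 + 94 + 4 + 75 + 22 + 38 + 70 = 438
n = 9
Mean = 438/9 = 48.6667

Mean = 48.6667


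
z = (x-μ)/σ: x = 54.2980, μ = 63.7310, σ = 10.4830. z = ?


z = (54.2980 - 63.7310)/10.4830
= -9.4330/10.4830
= -0.8998

z = -0.8998


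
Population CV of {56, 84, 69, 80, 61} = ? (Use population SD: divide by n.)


Mean = 70.0000
SD = 10.7145
CV = (10.7145/70.0000)*100 = 15.3064%

CV = 15.3064%


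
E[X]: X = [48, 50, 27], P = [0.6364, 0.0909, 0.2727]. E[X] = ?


E[X] = 48*0.6364 + 50*0.0909 + 27*0.2727
= 30.5472 + 4.5450 + 7.3629
= 42.4551

E[X] = 42.4551


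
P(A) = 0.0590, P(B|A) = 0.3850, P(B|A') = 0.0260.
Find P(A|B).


P(B) = P(B|A)*P(A) + P(B|A')*P(A')
= 0.3850*0.0590 + 0.0260*0.9410
= 0.022715 + 0.024466 = 0.047181
P(A|B) = 0.022715/0.047181 = 0.4814

P(A|B) = 0.4814


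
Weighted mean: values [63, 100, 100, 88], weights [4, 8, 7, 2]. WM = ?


Numerator = 63*4 + 100*8 + 100*7 + 88*2 = 1928
Denominator = 4 + 8 + 7 + 2 = 21
WM = 1928/21 = 91.8095

WM = 91.8095


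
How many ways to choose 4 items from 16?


C(16,4) = 16!/(4! × 12!)
= 20922789888000/(24 × 479001600)
= 1820

C(16,4) = 1820


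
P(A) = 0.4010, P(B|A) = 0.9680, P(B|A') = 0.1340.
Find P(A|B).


P(B) = P(B|A)*P(A) + P(B|A')*P(A')
= 0.9680*0.4010 + 0.1340*0.5990
= 0.388168 + 0.080266 = 0.468434
P(A|B) = 0.388168/0.468434 = 0.8287

P(A|B) = 0.8287


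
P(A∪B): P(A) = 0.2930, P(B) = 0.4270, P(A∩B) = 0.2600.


P(A∪B) = 0.2930 + 0.4270 - 0.2600
= 0.7200 - 0.2600
= 0.4600

P(A∪B) = 0.4600


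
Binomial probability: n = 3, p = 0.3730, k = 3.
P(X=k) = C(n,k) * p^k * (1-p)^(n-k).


C(3,3) = 1
p^3 = 0.051895
(1-p)^0 = 1.000000
P = 1 * 0.051895 * 1.000000 = 0.0519

P(X=3) = 0.0519


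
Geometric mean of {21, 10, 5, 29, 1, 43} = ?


Product = 21 × 10 × 5 × 29 × 1 × 43 = 1309350
GM = 1309350^(1/6) = 10.4595

GM = 10.4595


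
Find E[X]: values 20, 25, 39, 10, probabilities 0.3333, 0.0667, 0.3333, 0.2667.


E[X] = 20*0.3333 + 25*0.0667 + 39*0.3333 + 10*0.2667
= 6.6660 + 1.6675 + 12.9987 + 2.6670
= 23.9992

E[X] = 23.9992


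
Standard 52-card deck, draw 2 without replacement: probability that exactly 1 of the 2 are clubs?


Hypergeometric: P(X=1) = C(13,1)·C(39,1) / C(52,2)
= 13 × 39 / 1326
= 507/1326 = 0.3824

P = 0.3824


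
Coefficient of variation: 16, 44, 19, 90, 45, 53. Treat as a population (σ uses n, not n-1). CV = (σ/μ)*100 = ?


Mean = 44.5000
SD = 24.5136
CV = (24.5136/44.5000)*100 = 55.0867%

CV = 55.0867%


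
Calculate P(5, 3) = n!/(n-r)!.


P(5,3) = 5!/2!
= 120/2
= 60

P(5,3) = 60


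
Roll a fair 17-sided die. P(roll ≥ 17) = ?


Favorable outcomes (roll ≥ 17): 1
Total outcomes = 17
P = 1/17 = 0.0588

P = 0.0588


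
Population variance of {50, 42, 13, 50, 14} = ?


Mean = 33.8000
Squared deviations: 262.4400, 67.2400, 432.6400, 262.4400, 392.0400
Sum = 1416.8000
Variance = 1416.8000/5 = 283.3600

Variance = 283.3600


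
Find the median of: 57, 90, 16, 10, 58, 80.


Sorted: 10, 16, 57, 58, 80, 90
n = 6 (even)
Middle values: 57 and 58
Median = (57+58)/2 = 57.5000

Median = 57.5000


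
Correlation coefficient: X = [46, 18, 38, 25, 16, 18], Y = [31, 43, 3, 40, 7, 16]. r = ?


Mean X = 26.8333, Mean Y = 23.3333
SD X = 11.319845, SD Y = 15.584893
Cov = -7.111111
r = -7.111111/(11.319845*15.584893) = -0.0403

r = -0.0403


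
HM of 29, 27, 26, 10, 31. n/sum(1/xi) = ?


Sum of reciprocals = 1/29 + 1/27 + 1/26 + 1/10 + 1/31 = 0.242239
HM = 5/0.242239 = 20.6407

HM = 20.6407


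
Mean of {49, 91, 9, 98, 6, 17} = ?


Sum = 49 + 91 + 9 + 98 + 6 + 17 = 270
n = 6
Mean = 270/6 = 45.0000

Mean = 45.0000


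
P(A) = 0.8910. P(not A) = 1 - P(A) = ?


P(not A) = 1 - 0.8910 = 0.1090

P(not A) = 0.1090


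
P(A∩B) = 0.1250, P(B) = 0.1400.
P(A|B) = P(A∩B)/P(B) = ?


P(A|B) = 0.1250/0.1400 = 0.8929

P(A|B) = 0.8929


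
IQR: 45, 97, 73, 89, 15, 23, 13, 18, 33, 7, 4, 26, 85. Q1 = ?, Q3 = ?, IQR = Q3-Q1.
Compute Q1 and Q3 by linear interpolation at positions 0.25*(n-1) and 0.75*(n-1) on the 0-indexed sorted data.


Sorted: 4, 7, 13, 15, 18, 23, 26, 33, 45, 73, 85, 89, 97
Q1 (25th %ile) = 15.0000
Q3 (75th %ile) = 73.0000
IQR = 73.0000 - 15.0000 = 58.0000

IQR = 58.0000


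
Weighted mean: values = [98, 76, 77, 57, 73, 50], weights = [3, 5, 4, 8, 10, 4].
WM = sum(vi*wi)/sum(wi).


Numerator = 98*3 + 76*5 + 77*4 + 57*8 + 73*10 + 50*4 = 2368
Denominator = 3 + 5 + 4 + 8 + 10 + 4 = 34
WM = 2368/34 = 69.6471

WM = 69.6471


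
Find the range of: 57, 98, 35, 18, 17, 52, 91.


Max = 98, Min = 17
Range = 98 - 17 = 81

Range = 81


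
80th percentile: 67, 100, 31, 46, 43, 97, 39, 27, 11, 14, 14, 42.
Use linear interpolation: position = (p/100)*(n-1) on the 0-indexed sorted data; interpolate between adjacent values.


Sorted: 11, 14, 14, 27, 31, 39, 42, 43, 46, 67, 97, 100
n = 12
Index = 80/100 * 11 = 8.8000
Lower = data[8] = 46, Upper = data[9] = 67
P80 = 46 + 0.8000*(21) = 62.8000

P80 = 62.8000


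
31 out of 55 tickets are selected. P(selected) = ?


P = 31/55 = 0.5636

P = 0.5636


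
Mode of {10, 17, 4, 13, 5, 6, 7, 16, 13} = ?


Frequencies: 4:1, 5:1, 6:1, 7:1, 10:1, 13:2, 16:1, 17:1
Max frequency = 2
Mode = 13

Mode = 13


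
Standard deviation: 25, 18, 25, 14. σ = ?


Mean = 20.5000
Variance = 22.2500
SD = sqrt(22.2500) = 4.7170

SD = 4.7170


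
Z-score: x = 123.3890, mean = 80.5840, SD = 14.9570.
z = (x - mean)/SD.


z = (123.3890 - 80.5840)/14.9570
= 42.8050/14.9570
= 2.8619

z = 2.8619


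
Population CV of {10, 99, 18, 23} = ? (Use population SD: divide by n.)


Mean = 37.5000
SD = 35.8085
CV = (35.8085/37.5000)*100 = 95.4894%

CV = 95.4894%


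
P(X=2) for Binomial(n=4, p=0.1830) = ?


C(4,2) = 6
p^2 = 0.033489
(1-p)^2 = 0.667489
P = 6 * 0.033489 * 0.667489 = 0.1341

P(X=2) = 0.1341


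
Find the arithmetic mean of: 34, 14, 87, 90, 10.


Sum = 34 + 14 + 87 + 90 + 10 = 235
n = 5
Mean = 235/5 = 47.0000

Mean = 47.0000


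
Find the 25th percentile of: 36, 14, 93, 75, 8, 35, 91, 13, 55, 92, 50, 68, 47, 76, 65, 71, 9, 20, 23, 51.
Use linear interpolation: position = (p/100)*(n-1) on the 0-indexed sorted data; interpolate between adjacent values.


Sorted: 8, 9, 13, 14, 20, 23, 35, 36, 47, 50, 51, 55, 65, 68, 71, 75, 76, 91, 92, 93
n = 20
Index = 25/100 * 19 = 4.7500
Lower = data[4] = 20, Upper = data[5] = 23
P25 = 20 + 0.7500*(3) = 22.2500

P25 = 22.2500


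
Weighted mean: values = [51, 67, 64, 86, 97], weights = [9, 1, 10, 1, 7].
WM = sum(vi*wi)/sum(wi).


Numerator = 51*9 + 67*1 + 64*10 + 86*1 + 97*7 = 1931
Denominator = 9 + 1 + 10 + 1 + 7 = 28
WM = 1931/28 = 68.9643

WM = 68.9643


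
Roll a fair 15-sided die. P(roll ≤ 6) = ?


Favorable outcomes (roll ≤ 6): 6
Total outcomes = 15
P = 6/15 = 0.4000

P = 0.4000


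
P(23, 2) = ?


P(23,2) = 23!/21!
= 25852016738884976640000/51090942171709440000
= 506

P(23,2) = 506


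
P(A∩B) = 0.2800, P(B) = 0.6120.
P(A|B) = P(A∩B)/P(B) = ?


P(A|B) = 0.2800/0.6120 = 0.4575

P(A|B) = 0.4575


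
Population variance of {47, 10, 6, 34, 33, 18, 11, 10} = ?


Mean = 21.1250
Squared deviations: 669.5156, 123.7656, 228.7656, 165.7656, 141.0156, 9.7656, 102.5156, 123.7656
Sum = 1564.8750
Variance = 1564.8750/8 = 195.6094

Variance = 195.6094


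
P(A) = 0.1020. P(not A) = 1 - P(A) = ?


P(not A) = 1 - 0.1020 = 0.8980

P(not A) = 0.8980


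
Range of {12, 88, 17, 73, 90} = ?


Max = 90, Min = 12
Range = 90 - 12 = 78

Range = 78


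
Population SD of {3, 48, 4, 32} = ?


Mean = 21.7500
Variance = 365.1875
SD = sqrt(365.1875) = 19.1099

SD = 19.1099


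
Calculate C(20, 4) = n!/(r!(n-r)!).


C(20,4) = 20!/(4! × 16!)
= 2432902008176640000/(24 × 20922789888000)
= 4845

C(20,4) = 4845


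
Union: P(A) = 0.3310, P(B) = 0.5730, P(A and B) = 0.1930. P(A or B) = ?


P(A∪B) = 0.3310 + 0.5730 - 0.1930
= 0.9040 - 0.1930
= 0.7110

P(A∪B) = 0.7110


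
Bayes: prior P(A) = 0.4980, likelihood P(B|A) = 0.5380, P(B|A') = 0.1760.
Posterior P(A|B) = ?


P(B) = P(B|A)*P(A) + P(B|A')*P(A')
= 0.5380*0.4980 + 0.1760*0.5020
= 0.267924 + 0.088352 = 0.356276
P(A|B) = 0.267924/0.356276 = 0.7520

P(A|B) = 0.7520


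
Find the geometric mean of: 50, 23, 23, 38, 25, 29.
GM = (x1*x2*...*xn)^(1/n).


Product = 50 × 23 × 23 × 38 × 25 × 29 = 728697500
GM = 728697500^(1/6) = 29.9979

GM = 29.9979


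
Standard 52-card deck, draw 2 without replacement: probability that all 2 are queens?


P(all queens) = (4/52) × (3/51)
= 0.0045

P = 0.0045


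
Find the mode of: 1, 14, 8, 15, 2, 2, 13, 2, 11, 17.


Frequencies: 1:1, 2:3, 8:1, 11:1, 13:1, 14:1, 15:1, 17:1
Max frequency = 3
Mode = 2

Mode = 2


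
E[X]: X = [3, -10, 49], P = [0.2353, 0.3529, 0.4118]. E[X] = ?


E[X] = 3*0.2353 - 10*0.3529 + 49*0.4118
= 0.7059 - 3.5290 + 20.1782
= 17.3551

E[X] = 17.3551


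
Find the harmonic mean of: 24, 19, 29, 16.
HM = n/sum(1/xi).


Sum of reciprocals = 1/24 + 1/19 + 1/29 + 1/16 = 0.191281
HM = 4/0.191281 = 20.9116

HM = 20.9116


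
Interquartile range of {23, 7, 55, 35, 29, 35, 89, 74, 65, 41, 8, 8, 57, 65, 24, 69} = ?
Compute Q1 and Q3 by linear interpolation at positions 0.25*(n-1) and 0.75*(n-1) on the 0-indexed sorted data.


Sorted: 7, 8, 8, 23, 24, 29, 35, 35, 41, 55, 57, 65, 65, 69, 74, 89
Q1 (25th %ile) = 23.7500
Q3 (75th %ile) = 65.0000
IQR = 65.0000 - 23.7500 = 41.2500

IQR = 41.2500


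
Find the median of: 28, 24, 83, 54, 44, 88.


Sorted: 24, 28, 44, 54, 83, 88
n = 6 (even)
Middle values: 44 and 54
Median = (44+54)/2 = 49.0000

Median = 49.0000


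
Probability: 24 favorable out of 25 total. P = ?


P = 24/25 = 0.9600

P = 0.9600


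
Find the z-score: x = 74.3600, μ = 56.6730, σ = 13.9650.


z = (74.3600 - 56.6730)/13.9650
= 17.6870/13.9650
= 1.2665

z = 1.2665


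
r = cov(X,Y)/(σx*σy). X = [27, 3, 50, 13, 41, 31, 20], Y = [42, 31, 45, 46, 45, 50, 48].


Mean X = 26.4286, Mean Y = 43.8571
SD X = 14.927033, SD Y = 5.742786
Cov = 45.204082
r = 45.204082/(14.927033*5.742786) = 0.5273

r = 0.5273


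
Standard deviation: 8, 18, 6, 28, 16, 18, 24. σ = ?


Mean = 16.8571
Variance = 53.5510
SD = sqrt(53.5510) = 7.3179

SD = 7.3179


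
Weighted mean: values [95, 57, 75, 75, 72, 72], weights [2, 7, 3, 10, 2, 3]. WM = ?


Numerator = 95*2 + 57*7 + 75*3 + 75*10 + 72*2 + 72*3 = 1924
Denominator = 2 + 7 + 3 + 10 + 2 + 3 = 27
WM = 1924/27 = 71.2593

WM = 71.2593


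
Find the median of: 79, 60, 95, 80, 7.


Sorted: 7, 60, 79, 80, 95
n = 5 (odd)
Middle value = 79

Median = 79


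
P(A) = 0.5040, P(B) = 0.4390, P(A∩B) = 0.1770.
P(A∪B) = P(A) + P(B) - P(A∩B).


P(A∪B) = 0.5040 + 0.4390 - 0.1770
= 0.9430 - 0.1770
= 0.7660

P(A∪B) = 0.7660


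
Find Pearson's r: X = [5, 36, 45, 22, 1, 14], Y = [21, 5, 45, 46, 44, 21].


Mean X = 20.5000, Mean Y = 30.3333
SD X = 15.840349, SD Y = 15.616942
Cov = -11.833333
r = -11.833333/(15.840349*15.616942) = -0.0478

r = -0.0478


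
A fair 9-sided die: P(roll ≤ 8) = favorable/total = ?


Favorable outcomes (roll ≤ 8): 8
Total outcomes = 9
P = 8/9 = 0.8889

P = 0.8889


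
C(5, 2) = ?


C(5,2) = 5!/(2! × 3!)
= 120/(2 × 6)
= 10

C(5,2) = 10


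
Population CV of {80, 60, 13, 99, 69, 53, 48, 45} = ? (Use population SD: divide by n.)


Mean = 58.3750
SD = 23.9997
CV = (23.9997/58.3750)*100 = 41.1129%

CV = 41.1129%


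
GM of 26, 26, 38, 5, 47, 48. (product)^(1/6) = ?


Product = 26 × 26 × 38 × 5 × 47 × 48 = 289760640
GM = 289760640^(1/6) = 25.7241

GM = 25.7241


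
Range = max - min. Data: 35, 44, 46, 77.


Max = 77, Min = 35
Range = 77 - 35 = 42

Range = 42


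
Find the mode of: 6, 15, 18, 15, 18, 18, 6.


Frequencies: 6:2, 15:2, 18:3
Max frequency = 3
Mode = 18

Mode = 18


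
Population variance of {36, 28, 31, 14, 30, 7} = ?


Mean = 24.3333
Squared deviations: 136.1111, 13.4444, 44.4444, 106.7778, 32.1111, 300.4444
Sum = 633.3333
Variance = 633.3333/6 = 105.5556

Variance = 105.5556
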